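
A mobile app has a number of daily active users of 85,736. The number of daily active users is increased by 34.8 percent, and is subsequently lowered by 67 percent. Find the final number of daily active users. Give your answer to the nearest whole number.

38,139

Each change multiplies by a factor: 1.348 × 0.33 = 0.44484.
85,736 × 0.44484 = 38138.80224 ≈ 38,139.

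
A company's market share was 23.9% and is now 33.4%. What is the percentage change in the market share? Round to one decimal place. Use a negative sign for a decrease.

The change is 33.4 − 23.9 = 9.5 percentage points.
Relative to the original 23.9%, that is 9.5 ÷ 23.9 ≈ 39.7%.

39.7%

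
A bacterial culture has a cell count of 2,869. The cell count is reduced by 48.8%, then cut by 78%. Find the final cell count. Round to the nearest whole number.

Apply the 48.8% decrease: 2,869 × 0.512 = 1468.928.
78% decrease: 1468.928 × 0.22 = 323.16416 ≈ 323.

323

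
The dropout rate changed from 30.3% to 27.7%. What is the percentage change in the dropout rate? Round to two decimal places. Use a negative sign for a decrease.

The change is 27.7 − 30.3 = -2.6 percentage points.
Relative to the original 30.3%, that is -2.6 ÷ 30.3 ≈ -8.58%.

-8.58%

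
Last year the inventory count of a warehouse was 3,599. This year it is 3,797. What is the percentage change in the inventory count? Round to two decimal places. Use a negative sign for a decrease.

Change: 3,797 − 3,599 = 198.
Relative to the original: 198 ÷ 3,599 ≈ 5.50%.

5.50%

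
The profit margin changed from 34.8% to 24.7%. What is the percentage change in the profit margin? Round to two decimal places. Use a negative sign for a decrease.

The change is 24.7 − 34.8 = -10.1 percentage points.
Relative to the original 34.8%, that is -10.1 ÷ 34.8 ≈ -29.02%.

-29.02%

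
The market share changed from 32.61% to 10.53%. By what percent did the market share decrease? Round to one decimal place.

The change is 10.53 − 32.61 = -22.08 percentage points.
Relative to the original 32.61%, that is -22.08 ÷ 32.61 ≈ -67.7%.
So the market share fell by 67.7%.

67.7%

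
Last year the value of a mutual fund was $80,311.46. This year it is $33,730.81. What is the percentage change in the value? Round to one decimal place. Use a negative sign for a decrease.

-58.0%

Change: $33,730.81 − $80,311.46 = -$46,580.65.
Relative to the original: -$46,580.65 ÷ $80,311.46 ≈ -58.0%.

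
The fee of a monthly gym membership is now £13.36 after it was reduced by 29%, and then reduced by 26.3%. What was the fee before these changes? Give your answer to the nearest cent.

£25.53

The overall multiplier applied was 0.71 × 0.737 = 0.52327.
So the original fee was £13.36 ÷ 0.52327 ≈ £25.53.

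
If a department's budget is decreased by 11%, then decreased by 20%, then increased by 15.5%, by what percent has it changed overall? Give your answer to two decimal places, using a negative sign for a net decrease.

The combined multiplier is 0.89 × 0.8 × 1.155 = 0.82236.
That corresponds to a decrease of 17.76%.

-17.76%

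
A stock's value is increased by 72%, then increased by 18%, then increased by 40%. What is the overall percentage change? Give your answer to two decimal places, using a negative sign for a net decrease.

184.14%

The combined multiplier is 1.72 × 1.18 × 1.4 = 2.84144.
That corresponds to an increase of 184.14%.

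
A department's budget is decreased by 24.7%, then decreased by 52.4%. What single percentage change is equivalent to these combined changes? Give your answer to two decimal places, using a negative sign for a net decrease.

The combined multiplier is 0.753 × 0.476 = 0.358428.
That corresponds to a decrease of 64.16%.

-64.16%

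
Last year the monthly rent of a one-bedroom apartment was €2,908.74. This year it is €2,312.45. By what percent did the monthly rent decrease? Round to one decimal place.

Change: €2,312.45 − €2,908.74 = -€596.29.
Relative to the original: -€596.29 ÷ €2,908.74 ≈ -20.5%.
So the monthly rent decreased by 20.5%.

20.5%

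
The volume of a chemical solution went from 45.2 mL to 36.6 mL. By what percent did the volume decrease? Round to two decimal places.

19.03%

Change: 36.6 − 45.2 = -8.6.
Relative to the original: -8.6 ÷ 45.2 ≈ -19.03%.
So the volume decreased by 19.03%.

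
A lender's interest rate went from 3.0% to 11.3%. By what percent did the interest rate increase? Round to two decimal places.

276.67%

The change is 11.3 − 3.0 = 8.3 percentage points.
Relative to the original 3.0%, that is 8.3 ÷ 3.0 ≈ 276.67%.
So the interest rate rose by 276.67%.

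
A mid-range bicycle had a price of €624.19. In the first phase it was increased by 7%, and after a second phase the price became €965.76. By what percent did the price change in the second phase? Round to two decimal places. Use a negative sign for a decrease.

44.60%

After the first phase: €624.19 × 1.07 = €667.8833.
Second-phase multiplier: €965.76 ÷ €667.8833 ≈ 1.446001.
That is a change of 44.60%.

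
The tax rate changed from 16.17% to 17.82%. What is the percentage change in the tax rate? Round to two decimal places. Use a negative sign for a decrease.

The change is 17.82 − 16.17 = 1.65 percentage points.
Relative to the original 16.17%, that is 1.65 ÷ 16.17 ≈ 10.20%.

10.20%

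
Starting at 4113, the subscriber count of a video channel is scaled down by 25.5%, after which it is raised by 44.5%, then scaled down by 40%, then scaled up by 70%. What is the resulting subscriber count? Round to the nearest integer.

4516

25.5% decrease: 4113 × 0.745 = 3064.185.
After the 44.5% increase: 3064.185 × 1.445 = 4427.747325.
After the 40% decrease: 4427.747325 × 0.6 = 2656.648395.
Apply the 70% increase: 2656.648395 × 1.7 = 4516.3022715 ≈ 4516.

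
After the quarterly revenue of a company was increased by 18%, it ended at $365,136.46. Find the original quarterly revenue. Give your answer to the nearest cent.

The overall multiplier applied was 1.18.
So the original quarterly revenue was $365,136.46 ÷ 1.18 ≈ $309,437.68.

$309,437.68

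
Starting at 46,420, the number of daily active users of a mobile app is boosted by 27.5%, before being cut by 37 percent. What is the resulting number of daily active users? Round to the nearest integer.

37,287

After the 27.5% increase: 46,420 × 1.275 = 59185.5.
37% decrease: 59185.5 × 0.63 = 37286.865 ≈ 37,287.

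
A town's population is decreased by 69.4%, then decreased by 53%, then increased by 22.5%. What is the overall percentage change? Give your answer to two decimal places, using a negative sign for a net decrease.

-82.38%

The combined multiplier is 0.306 × 0.47 × 1.225 = 0.1761795.
That corresponds to a decrease of 82.38%.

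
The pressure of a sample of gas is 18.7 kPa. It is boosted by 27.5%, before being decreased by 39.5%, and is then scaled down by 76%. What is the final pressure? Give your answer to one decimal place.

Apply the 27.5% increase: 18.7 × 1.275 = 23.8425.
After the 39.5% decrease: 23.8425 × 0.605 = 14.4247125.
After the 76% decrease: 14.4247125 × 0.24 = 3.461931 ≈ 3.5.

3.5 kPa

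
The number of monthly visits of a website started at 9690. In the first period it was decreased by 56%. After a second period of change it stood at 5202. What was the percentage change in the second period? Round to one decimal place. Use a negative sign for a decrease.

After the first period: 9690 × 0.44 = 4263.6.
Second-period multiplier: 5202 ÷ 4263.6 ≈ 1.2201.
That is a change of 22.0%.

22.0%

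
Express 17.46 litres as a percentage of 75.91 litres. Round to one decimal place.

17.46 litres ÷ 75.91 litres ≈ 23.0%.

23.0%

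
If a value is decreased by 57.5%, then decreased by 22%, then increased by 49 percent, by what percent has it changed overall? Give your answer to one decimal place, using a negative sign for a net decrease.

-50.6%

The combined multiplier is 0.425 × 0.78 × 1.49 = 0.493935.
That corresponds to a decrease of 50.6%.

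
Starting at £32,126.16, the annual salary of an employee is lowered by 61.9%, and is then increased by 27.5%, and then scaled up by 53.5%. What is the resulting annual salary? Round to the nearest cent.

After the 61.9% decrease: £32,126.16 × 0.381 = £12240.06696.
Apply the 27.5% increase: £12240.06696 × 1.275 = £15606.085374.
After the 53.5% increase: £15606.085374 × 1.535 = £23955.34104909 ≈ £23,955.34.

£23,955.34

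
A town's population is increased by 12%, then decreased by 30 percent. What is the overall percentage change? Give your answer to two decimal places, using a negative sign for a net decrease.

The combined multiplier is 1.12 × 0.7 = 0.784.
That corresponds to a decrease of 21.60%.

-21.60%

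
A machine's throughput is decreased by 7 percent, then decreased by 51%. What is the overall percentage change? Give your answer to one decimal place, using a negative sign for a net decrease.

-54.4%

A 7% decrease multiplies by 0.93.
Then a 51% decrease: 0.93 × 0.49 = 0.4557.
Overall factor 0.4557, i.e. -54.4%.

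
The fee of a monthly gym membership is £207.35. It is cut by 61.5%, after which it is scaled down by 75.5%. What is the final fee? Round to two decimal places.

£19.56

Each change multiplies by a factor: 0.385 × 0.245 = 0.094325.
£207.35 × 0.094325 = £19.55828875 ≈ £19.56.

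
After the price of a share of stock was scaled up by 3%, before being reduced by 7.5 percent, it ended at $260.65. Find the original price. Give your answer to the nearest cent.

$273.58

The overall multiplier applied was 1.03 × 0.925 = 0.95275.
So the original price was $260.65 ÷ 0.95275 ≈ $273.58.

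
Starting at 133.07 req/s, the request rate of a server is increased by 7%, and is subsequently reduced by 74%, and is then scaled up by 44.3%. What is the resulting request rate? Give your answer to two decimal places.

53.42 req/s

Each change multiplies by a factor: 1.07 × 0.26 × 1.443 = 0.4014426.
133.07 × 0.4014426 = 53.419966782 ≈ 53.42.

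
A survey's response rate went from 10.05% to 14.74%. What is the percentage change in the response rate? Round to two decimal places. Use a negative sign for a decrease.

46.67%

The change is 14.74 − 10.05 = 4.69 percentage points.
Relative to the original 10.05%, that is 4.69 ÷ 10.05 ≈ 46.67%.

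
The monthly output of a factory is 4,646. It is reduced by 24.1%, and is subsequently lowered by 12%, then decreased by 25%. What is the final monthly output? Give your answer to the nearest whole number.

Apply the 24.1% decrease: 4,646 × 0.759 = 3526.314.
Apply the 12% decrease: 3526.314 × 0.88 = 3103.15632.
After the 25% decrease: 3103.15632 × 0.75 = 2327.36724 ≈ 2,327.

2,327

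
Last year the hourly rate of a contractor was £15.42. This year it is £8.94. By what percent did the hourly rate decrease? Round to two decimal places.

Change: £8.94 − £15.42 = -£6.48.
Relative to the original: -£6.48 ÷ £15.42 ≈ -42.02%.
So the hourly rate decreased by 42.02%.

42.02%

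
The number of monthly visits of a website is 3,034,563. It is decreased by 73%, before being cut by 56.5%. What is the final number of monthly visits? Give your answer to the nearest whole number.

After the 73% decrease: 3,034,563 × 0.27 = 819332.01.
After the 56.5% decrease: 819332.01 × 0.435 = 356409.42435 ≈ 356,409.

356,409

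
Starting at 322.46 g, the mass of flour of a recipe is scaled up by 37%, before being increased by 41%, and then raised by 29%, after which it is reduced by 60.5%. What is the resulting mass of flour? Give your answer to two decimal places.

317.40 g

Each change multiplies by a factor: 1.37 × 1.41 × 1.29 × 0.395 = 0.984297735.
322.46 × 0.984297735 = 317.3966476281 ≈ 317.40.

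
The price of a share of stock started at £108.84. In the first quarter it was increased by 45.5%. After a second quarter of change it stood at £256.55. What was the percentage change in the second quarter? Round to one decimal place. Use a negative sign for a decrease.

After the first quarter: £108.84 × 1.455 = £158.3622.
Second-quarter multiplier: £256.55 ÷ £158.3622 ≈ 1.62002.
That is a change of 62.0%.

62.0%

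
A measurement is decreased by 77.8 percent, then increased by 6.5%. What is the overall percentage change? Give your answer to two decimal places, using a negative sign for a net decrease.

The combined multiplier is 0.222 × 1.065 = 0.23643.
That corresponds to a decrease of 76.36%.

-76.36%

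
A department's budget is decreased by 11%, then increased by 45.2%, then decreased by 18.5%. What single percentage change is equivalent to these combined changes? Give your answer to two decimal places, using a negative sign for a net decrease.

5.32%

The combined multiplier is 0.89 × 1.452 × 0.815 = 1.0532082.
That corresponds to an increase of 5.32%.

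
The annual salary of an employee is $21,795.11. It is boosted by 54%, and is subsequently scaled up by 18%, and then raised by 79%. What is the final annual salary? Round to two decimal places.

$70,894.87

54% increase: $21,795.11 × 1.54 = $33564.4694.
Apply the 18% increase: $33564.4694 × 1.18 = $39606.073892.
Apply the 79% increase: $39606.073892 × 1.79 = $70894.87226668 ≈ $70,894.87.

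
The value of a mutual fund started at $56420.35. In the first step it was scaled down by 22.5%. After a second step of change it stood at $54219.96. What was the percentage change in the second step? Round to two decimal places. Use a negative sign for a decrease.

After the first step: $56420.35 × 0.775 = $43725.77125.
Second-step multiplier: $54219.96 ÷ $43725.77125 ≈ 1.24.
That is a change of 24.00%.

24.00%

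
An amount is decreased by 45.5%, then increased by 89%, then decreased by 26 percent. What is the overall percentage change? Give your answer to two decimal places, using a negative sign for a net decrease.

-23.78%

The combined multiplier is 0.545 × 1.89 × 0.74 = 0.762237.
That corresponds to a decrease of 23.78%.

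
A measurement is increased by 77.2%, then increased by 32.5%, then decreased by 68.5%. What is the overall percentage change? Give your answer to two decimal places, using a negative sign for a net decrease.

-26.04%

A 77.2% increase multiplies by 1.772.
Then a 32.5% increase: 1.772 × 1.325 = 2.3479.
Then a 68.5% decrease: 2.3479 × 0.315 = 0.7395885.
Overall factor 0.7395885, i.e. -26.04%.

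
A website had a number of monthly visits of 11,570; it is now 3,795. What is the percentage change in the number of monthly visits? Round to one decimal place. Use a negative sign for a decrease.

-67.2%

Change: 3,795 − 11,570 = -7,775.
Relative to the original: -7,775 ÷ 11,570 ≈ -67.2%.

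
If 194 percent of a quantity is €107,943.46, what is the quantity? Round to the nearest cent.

€55,640.96

€107,943.46 ÷ 1.94 ≈ €55,640.96.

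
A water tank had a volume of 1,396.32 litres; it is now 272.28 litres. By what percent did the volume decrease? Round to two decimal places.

80.50%

Change: 272.28 − 1,396.32 = -1,124.04.
Relative to the original: -1,124.04 ÷ 1,396.32 ≈ -80.50%.
So the volume decreased by 80.50%.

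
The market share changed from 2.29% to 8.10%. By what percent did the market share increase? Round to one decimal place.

The change is 8.10 − 2.29 = 5.81 percentage points.
Relative to the original 2.29%, that is 5.81 ÷ 2.29 ≈ 253.7%.
So the market share rose by 253.7%.

253.7%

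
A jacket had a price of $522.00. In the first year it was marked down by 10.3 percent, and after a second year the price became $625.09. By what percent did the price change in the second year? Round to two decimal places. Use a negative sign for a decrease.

33.50%

After the first year: $522.00 × 0.897 = $468.234.
Second-year multiplier: $625.09 ÷ $468.234 ≈ 1.334995.
That is a change of 33.50%.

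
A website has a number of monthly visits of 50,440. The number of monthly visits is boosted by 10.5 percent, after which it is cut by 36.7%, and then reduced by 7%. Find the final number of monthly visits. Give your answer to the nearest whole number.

32,811

After the 10.5% increase: 50,440 × 1.105 = 55736.2.
Apply the 36.7% decrease: 55736.2 × 0.633 = 35281.0146.
Apply the 7% decrease: 35281.0146 × 0.93 = 32811.343578 ≈ 32,811.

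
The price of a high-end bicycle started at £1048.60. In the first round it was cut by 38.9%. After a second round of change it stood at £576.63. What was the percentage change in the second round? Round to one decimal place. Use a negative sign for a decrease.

-10.0%

After the first round: £1048.60 × 0.611 = £640.6946.
Second-round multiplier: £576.63 ÷ £640.6946 ≈ 0.90001.
That is a change of -10.0%.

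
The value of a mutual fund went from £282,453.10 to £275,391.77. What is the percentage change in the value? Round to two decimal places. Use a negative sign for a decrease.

Change: £275,391.77 − £282,453.10 = -£7,061.33.
Relative to the original: -£7,061.33 ÷ £282,453.10 ≈ -2.50%.

-2.50%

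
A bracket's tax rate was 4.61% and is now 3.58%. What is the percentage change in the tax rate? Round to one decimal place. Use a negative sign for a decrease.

The change is 3.58 − 4.61 = -1.03 percentage points.
Relative to the original 4.61%, that is -1.03 ÷ 4.61 ≈ -22.3%.

-22.3%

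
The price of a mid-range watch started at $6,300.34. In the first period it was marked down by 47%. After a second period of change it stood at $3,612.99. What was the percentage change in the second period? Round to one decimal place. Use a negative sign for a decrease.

After the first period: $6,300.34 × 0.53 = $3339.1802.
Second-period multiplier: $3,612.99 ÷ $3339.1802 ≈ 1.082.
That is a change of 8.2%.

8.2%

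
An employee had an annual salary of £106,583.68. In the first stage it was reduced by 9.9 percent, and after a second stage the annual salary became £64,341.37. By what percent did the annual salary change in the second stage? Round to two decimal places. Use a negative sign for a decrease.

After the first stage: £106,583.68 × 0.901 = £96031.89568.
Second-stage multiplier: £64,341.37 ÷ £96031.89568 ≈ 0.67.
That is a change of -33.00%.

-33.00%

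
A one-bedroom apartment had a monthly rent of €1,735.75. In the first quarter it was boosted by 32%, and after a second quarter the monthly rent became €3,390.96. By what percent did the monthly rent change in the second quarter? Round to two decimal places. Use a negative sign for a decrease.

After the first quarter: €1,735.75 × 1.32 = €2291.19.
Second-quarter multiplier: €3,390.96 ÷ €2291.19 ≈ 1.479999.
That is a change of 48.00%.

48.00%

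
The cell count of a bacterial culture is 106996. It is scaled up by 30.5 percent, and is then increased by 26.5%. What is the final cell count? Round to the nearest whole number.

30.5% increase: 106996 × 1.305 = 139629.78.
26.5% increase: 139629.78 × 1.265 = 176631.6717 ≈ 176632.

176632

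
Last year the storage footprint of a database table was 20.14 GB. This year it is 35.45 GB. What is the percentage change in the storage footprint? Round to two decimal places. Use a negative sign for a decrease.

Change: 35.45 − 20.14 = 15.31.
Relative to the original: 15.31 ÷ 20.14 ≈ 76.02%.

76.02%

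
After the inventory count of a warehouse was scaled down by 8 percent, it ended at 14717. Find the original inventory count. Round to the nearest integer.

15997

The overall multiplier applied was 0.92.
So the original inventory count was 14717 ÷ 0.92 ≈ 15997.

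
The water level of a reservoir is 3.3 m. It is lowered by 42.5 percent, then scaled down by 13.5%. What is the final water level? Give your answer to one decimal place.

1.6 m

Each change multiplies by a factor: 0.575 × 0.865 = 0.497375.
3.3 × 0.497375 = 1.6413375 ≈ 1.6.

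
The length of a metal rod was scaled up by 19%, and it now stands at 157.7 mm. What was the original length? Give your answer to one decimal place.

The overall multiplier applied was 1.19.
So the original length was 157.7 ÷ 1.19 ≈ 132.5 mm.

132.5 mm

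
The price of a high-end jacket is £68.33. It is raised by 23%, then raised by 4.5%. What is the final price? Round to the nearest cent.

23% increase: £68.33 × 1.23 = £84.0459.
4.5% increase: £84.0459 × 1.045 = £87.8279655 ≈ £87.83.

£87.83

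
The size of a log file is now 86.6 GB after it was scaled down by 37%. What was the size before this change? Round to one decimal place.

137.5 GB

The overall multiplier applied was 0.63.
So the original size was 86.6 ÷ 0.63 ≈ 137.5 GB.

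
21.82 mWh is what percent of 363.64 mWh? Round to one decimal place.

6.0%

21.82 mWh ÷ 363.64 mWh ≈ 6.0%.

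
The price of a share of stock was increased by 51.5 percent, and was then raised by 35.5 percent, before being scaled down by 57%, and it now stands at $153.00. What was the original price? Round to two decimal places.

$173.33

Undoing the 57% decrease: $153.00 ÷ 0.43 ≈ $355.813953.
Undoing the 35.5% increase: $355.813953 ÷ 1.355 ≈ $262.593323.
Undoing the 51.5% increase: $262.593323 ÷ 1.515 ≈ $173.33.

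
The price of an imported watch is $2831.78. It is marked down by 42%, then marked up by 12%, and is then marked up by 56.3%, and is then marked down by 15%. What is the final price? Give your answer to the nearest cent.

$2443.90

Each change multiplies by a factor: 0.58 × 1.12 × 1.563 × 0.85 = 0.86302608.
$2831.78 × 0.86302608 = $2443.8999928224 ≈ $2443.90.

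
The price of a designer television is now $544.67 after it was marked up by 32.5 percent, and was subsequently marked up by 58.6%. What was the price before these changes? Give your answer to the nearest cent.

Undoing the 58.6% increase: $544.67 ÷ 1.586 ≈ $343.423707.
Undoing the 32.5% increase: $343.423707 ÷ 1.325 ≈ $259.19.

$259.19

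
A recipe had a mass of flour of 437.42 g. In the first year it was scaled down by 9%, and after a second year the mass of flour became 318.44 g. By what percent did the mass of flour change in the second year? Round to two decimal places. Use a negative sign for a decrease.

After the first year: 437.42 × 0.91 = 398.0522.
Second-year multiplier: 318.44 ÷ 398.0522 ≈ 0.799996.
That is a change of -20.00%.

-20.00%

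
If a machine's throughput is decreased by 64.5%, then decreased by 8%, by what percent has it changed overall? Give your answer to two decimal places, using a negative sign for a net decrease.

The combined multiplier is 0.355 × 0.92 = 0.3266.
That corresponds to a decrease of 67.34%.

-67.34%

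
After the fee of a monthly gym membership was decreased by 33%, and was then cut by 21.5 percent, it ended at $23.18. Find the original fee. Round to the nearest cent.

Undoing the 21.5% decrease: $23.18 ÷ 0.785 ≈ $29.528662.
Undoing the 33% decrease: $29.528662 ÷ 0.67 ≈ $44.07.

$44.07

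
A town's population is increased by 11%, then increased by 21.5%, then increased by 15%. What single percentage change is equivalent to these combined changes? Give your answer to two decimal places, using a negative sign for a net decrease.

55.09%

The combined multiplier is 1.11 × 1.215 × 1.15 = 1.5509475.
That corresponds to an increase of 55.09%.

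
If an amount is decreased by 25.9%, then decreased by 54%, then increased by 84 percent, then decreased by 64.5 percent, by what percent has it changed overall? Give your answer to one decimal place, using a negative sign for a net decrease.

The combined multiplier is 0.741 × 0.46 × 1.84 × 0.355 = 0.222649752.
That corresponds to a decrease of 77.7%.

-77.7%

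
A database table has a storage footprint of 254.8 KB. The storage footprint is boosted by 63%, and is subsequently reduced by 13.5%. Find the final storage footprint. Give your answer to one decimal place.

Each change multiplies by a factor: 1.63 × 0.865 = 1.40995.
254.8 × 1.40995 = 359.25526 ≈ 359.3.

359.3 KB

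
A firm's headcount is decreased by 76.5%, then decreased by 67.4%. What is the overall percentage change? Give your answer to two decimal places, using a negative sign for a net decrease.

-92.34%

The combined multiplier is 0.235 × 0.326 = 0.07661.
That corresponds to a decrease of 92.34%.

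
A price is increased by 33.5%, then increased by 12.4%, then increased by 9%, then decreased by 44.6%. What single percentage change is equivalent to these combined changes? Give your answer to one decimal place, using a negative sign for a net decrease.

The combined multiplier is 1.335 × 1.124 × 1.09 × 0.554 = 0.9061160844.
That corresponds to a decrease of 9.4%.

-9.4%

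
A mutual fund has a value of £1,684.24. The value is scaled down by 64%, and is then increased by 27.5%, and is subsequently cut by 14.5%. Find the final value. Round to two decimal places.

After the 64% decrease: £1,684.24 × 0.36 = £606.3264.
After the 27.5% increase: £606.3264 × 1.275 = £773.06616.
Apply the 14.5% decrease: £773.06616 × 0.855 = £660.9715668 ≈ £660.97.

£660.97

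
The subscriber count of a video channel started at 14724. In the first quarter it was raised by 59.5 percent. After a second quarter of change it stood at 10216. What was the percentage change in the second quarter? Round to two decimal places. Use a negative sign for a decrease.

After the first quarter: 14724 × 1.595 = 23484.78.
Second-quarter multiplier: 10216 ÷ 23484.78 ≈ 0.435005.
That is a change of -56.50%.

-56.50%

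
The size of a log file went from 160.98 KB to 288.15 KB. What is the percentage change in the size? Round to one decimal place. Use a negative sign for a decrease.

79.0%

Change: 288.15 − 160.98 = 127.17.
Relative to the original: 127.17 ÷ 160.98 ≈ 79.0%.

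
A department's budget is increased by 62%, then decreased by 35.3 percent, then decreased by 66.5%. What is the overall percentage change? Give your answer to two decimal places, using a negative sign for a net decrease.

The combined multiplier is 1.62 × 0.647 × 0.335 = 0.3511269.
That corresponds to a decrease of 64.89%.

-64.89%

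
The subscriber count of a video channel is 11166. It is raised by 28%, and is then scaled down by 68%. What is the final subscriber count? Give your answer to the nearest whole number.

4574

28% increase: 11166 × 1.28 = 14292.48.
After the 68% decrease: 14292.48 × 0.32 = 4573.5936 ≈ 4574.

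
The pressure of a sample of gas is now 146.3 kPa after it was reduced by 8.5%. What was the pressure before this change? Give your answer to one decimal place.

159.9 kPa

The overall multiplier applied was 0.915.
So the original pressure was 146.3 ÷ 0.915 ≈ 159.9 kPa.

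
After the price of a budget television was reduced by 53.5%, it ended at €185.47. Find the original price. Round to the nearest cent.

€398.86

The overall multiplier applied was 0.465.
So the original price was €185.47 ÷ 0.465 ≈ €398.86.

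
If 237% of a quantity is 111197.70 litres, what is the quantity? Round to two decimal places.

46918.86 litres

111197.70 litres ÷ 2.37 ≈ 46918.86 litres.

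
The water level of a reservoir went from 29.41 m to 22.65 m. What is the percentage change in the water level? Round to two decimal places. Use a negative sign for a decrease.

-22.99%

Change: 22.65 − 29.41 = -6.76.
Relative to the original: -6.76 ÷ 29.41 ≈ -22.99%.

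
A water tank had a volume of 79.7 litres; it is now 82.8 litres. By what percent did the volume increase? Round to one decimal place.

3.9%

Change: 82.8 − 79.7 = 3.1.
Relative to the original: 3.1 ÷ 79.7 ≈ 3.9%.
So the volume increased by 3.9%.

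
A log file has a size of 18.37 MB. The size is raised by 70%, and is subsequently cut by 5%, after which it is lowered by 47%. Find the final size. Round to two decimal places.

15.72 MB

Each change multiplies by a factor: 1.7 × 0.95 × 0.53 = 0.85595.
18.37 × 0.85595 = 15.7238015 ≈ 15.72.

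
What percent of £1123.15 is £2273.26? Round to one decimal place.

202.4%

£2273.26 ÷ £1123.15 ≈ 202.4%.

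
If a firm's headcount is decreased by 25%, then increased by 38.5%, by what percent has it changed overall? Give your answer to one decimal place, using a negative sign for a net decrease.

3.9%

The combined multiplier is 0.75 × 1.385 = 1.03875.
That corresponds to an increase of 3.9%.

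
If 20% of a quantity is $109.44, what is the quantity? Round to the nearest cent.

$547.20

$109.44 ÷ 0.2 = $547.20.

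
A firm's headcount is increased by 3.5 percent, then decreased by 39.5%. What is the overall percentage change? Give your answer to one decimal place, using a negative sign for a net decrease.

-37.4%

The combined multiplier is 1.035 × 0.605 = 0.626175.
That corresponds to a decrease of 37.4%.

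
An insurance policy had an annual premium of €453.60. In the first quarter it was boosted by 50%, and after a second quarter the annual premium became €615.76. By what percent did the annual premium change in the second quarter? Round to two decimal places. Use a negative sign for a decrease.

After the first quarter: €453.60 × 1.5 = €680.4.
Second-quarter multiplier: €615.76 ÷ €680.4 ≈ 0.904997.
That is a change of -9.50%.

-9.50%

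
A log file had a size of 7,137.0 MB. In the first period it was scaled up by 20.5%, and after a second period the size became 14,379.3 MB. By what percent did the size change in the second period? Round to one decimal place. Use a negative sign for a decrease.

After the first period: 7,137.0 × 1.205 = 8600.085.
Second-period multiplier: 14,379.3 ÷ 8600.085 ≈ 1.672.
That is a change of 67.2%.

67.2%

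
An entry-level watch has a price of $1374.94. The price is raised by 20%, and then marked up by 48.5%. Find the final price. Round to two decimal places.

Apply the 20% increase: $1374.94 × 1.2 = $1649.928.
After the 48.5% increase: $1649.928 × 1.485 = $2450.14308 ≈ $2450.14.

$2450.14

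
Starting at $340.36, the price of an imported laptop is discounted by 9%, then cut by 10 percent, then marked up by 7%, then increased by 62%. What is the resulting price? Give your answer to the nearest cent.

9% decrease: $340.36 × 0.91 = $309.7276.
Apply the 10% decrease: $309.7276 × 0.9 = $278.75484.
Apply the 7% increase: $278.75484 × 1.07 = $298.2676788.
62% increase: $298.2676788 × 1.62 = $483.193639656 ≈ $483.19.

$483.19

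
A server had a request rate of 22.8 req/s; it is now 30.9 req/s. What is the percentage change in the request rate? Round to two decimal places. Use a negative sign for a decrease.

35.53%

Change: 30.9 − 22.8 = 8.1.
Relative to the original: 8.1 ÷ 22.8 ≈ 35.53%.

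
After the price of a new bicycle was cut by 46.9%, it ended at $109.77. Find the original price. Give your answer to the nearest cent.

$206.72

The overall multiplier applied was 0.531.
So the original price was $109.77 ÷ 0.531 ≈ $206.72.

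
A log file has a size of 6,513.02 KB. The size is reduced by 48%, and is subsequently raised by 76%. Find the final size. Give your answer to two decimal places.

Each change multiplies by a factor: 0.52 × 1.76 = 0.9152.
6,513.02 × 0.9152 = 5960.715904 ≈ 5,960.72.

5,960.72 KB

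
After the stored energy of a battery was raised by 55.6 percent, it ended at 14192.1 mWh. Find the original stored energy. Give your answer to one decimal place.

The overall multiplier applied was 1.556.
So the original stored energy was 14192.1 ÷ 1.556 ≈ 9120.9 mWh.

9120.9 mWh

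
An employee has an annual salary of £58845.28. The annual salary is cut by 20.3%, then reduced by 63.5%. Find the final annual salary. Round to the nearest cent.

20.3% decrease: £58845.28 × 0.797 = £46899.68816.
Apply the 63.5% decrease: £46899.68816 × 0.365 = £17118.3861784 ≈ £17118.39.

£17118.39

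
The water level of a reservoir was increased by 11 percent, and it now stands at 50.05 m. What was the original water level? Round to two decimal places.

The overall multiplier applied was 1.11.
So the original water level was 50.05 ÷ 1.11 ≈ 45.09 m.

45.09 m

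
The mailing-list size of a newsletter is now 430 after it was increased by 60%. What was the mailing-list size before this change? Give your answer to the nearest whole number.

The overall multiplier applied was 1.6.
So the original mailing-list size was 430 ÷ 1.6 ≈ 269.

269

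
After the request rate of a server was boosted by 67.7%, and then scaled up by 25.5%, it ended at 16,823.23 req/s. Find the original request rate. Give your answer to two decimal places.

7,993.42 req/s

Undoing the 25.5% increase: 16,823.23 ÷ 1.255 ≈ 13404.964143.
Undoing the 67.7% increase: 13404.964143 ÷ 1.677 ≈ 7,993.42 req/s.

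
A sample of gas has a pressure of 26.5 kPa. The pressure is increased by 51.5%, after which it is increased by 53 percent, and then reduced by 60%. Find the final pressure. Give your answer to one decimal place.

Each change multiplies by a factor: 1.515 × 1.53 × 0.4 = 0.92718.
26.5 × 0.92718 = 24.57027 ≈ 24.6.

24.6 kPa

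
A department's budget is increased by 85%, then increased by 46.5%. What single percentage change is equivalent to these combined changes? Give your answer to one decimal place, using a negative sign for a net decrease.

171.0%

An 85% increase multiplies by 1.85.
Then a 46.5% increase: 1.85 × 1.465 = 2.71025.
Overall factor 2.71025, i.e. 171.0%.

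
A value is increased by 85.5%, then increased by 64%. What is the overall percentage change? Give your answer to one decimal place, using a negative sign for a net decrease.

The combined multiplier is 1.855 × 1.64 = 3.0422.
That corresponds to an increase of 204.2%.

204.2%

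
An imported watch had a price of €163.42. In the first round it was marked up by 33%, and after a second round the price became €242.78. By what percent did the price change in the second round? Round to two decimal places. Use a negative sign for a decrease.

11.70%

After the first round: €163.42 × 1.33 = €217.3486.
Second-round multiplier: €242.78 ÷ €217.3486 ≈ 1.117007.
That is a change of 11.70%.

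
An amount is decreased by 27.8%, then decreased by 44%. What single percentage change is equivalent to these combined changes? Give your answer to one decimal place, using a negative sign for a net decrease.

A 27.8% decrease multiplies by 0.722.
Then a 44% decrease: 0.722 × 0.56 = 0.40432.
Overall factor 0.40432, i.e. -59.6%.

-59.6%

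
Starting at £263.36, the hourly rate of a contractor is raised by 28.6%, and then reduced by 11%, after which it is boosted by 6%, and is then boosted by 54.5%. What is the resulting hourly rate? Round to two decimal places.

Each change multiplies by a factor: 1.286 × 0.89 × 1.06 × 1.545 = 1.874413158.
£263.36 × 1.874413158 = £493.64544929088 ≈ £493.65.

£493.65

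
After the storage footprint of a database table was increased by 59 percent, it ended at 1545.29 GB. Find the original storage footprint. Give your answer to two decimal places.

The overall multiplier applied was 1.59.
So the original storage footprint was 1545.29 ÷ 1.59 ≈ 971.88 GB.

971.88 GB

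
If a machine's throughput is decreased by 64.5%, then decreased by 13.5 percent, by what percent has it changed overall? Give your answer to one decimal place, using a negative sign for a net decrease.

A 64.5% decrease multiplies by 0.355.
Then a 13.5% decrease: 0.355 × 0.865 = 0.307075.
Overall factor 0.307075, i.e. -69.3%.

-69.3%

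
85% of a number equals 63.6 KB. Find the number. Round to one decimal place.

74.8 KB

63.6 KB ÷ 0.85 ≈ 74.8 KB.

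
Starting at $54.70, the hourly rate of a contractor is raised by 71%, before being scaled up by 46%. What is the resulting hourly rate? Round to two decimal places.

Apply the 71% increase: $54.70 × 1.71 = $93.537.
46% increase: $93.537 × 1.46 = $136.56402 ≈ $136.56.

$136.56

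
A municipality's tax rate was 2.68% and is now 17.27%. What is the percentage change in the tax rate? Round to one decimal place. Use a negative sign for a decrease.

544.4%

The change is 17.27 − 2.68 = 14.59 percentage points.
Relative to the original 2.68%, that is 14.59 ÷ 2.68 ≈ 544.4%.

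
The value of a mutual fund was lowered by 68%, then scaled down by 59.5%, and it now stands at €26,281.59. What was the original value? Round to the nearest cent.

€202,790.05

The overall multiplier applied was 0.32 × 0.405 = 0.1296.
So the original value was €26,281.59 ÷ 0.1296 ≈ €202,790.05.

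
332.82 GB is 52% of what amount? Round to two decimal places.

332.82 GB ÷ 0.52 ≈ 640.04 GB.

640.04 GB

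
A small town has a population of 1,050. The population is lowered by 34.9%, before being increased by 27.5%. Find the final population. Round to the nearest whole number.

872

Each change multiplies by a factor: 0.651 × 1.275 = 0.830025.
1,050 × 0.830025 = 871.52625 ≈ 872.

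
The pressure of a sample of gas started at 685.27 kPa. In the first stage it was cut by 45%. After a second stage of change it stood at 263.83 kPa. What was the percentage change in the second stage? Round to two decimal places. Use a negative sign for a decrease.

-30.00%

After the first stage: 685.27 × 0.55 = 376.8985.
Second-stage multiplier: 263.83 ÷ 376.8985 ≈ 0.700003.
That is a change of -30.00%.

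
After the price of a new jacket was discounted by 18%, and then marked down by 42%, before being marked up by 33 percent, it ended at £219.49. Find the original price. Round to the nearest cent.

Undoing the 33% increase: £219.49 ÷ 1.33 ≈ £165.030075.
Undoing the 42% decrease: £165.030075 ÷ 0.58 ≈ £284.534612.
Undoing the 18% decrease: £284.534612 ÷ 0.82 ≈ £346.99.

£346.99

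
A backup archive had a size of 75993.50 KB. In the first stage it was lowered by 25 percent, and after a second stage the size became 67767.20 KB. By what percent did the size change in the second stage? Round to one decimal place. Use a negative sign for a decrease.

18.9%

After the first stage: 75993.50 × 0.75 = 56995.125.
Second-stage multiplier: 67767.20 ÷ 56995.125 ≈ 1.189.
That is a change of 18.9%.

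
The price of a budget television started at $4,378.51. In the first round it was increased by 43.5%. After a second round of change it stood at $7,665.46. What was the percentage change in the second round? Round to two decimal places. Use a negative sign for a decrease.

After the first round: $4,378.51 × 1.435 = $6283.16185.
Second-round multiplier: $7,665.46 ÷ $6283.16185 ≈ 1.22.
That is a change of 22.00%.

22.00%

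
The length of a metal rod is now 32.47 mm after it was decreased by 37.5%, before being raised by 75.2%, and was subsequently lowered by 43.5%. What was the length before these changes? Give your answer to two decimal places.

Undoing the 43.5% decrease: 32.47 ÷ 0.565 ≈ 57.469027.
Undoing the 75.2% increase: 57.469027 ÷ 1.752 ≈ 32.801956.
Undoing the 37.5% decrease: 32.801956 ÷ 0.625 ≈ 52.48 mm.

52.48 mm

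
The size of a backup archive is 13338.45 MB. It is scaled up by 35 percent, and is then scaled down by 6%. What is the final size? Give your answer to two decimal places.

35% increase: 13338.45 × 1.35 = 18006.9075.
After the 6% decrease: 18006.9075 × 0.94 = 16926.49305 ≈ 16926.49.

16926.49 MB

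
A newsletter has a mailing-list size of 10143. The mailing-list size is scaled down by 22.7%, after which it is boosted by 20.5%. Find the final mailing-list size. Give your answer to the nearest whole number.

Each change multiplies by a factor: 0.773 × 1.205 = 0.931465.
10143 × 0.931465 = 9447.849495 ≈ 9448.

9448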